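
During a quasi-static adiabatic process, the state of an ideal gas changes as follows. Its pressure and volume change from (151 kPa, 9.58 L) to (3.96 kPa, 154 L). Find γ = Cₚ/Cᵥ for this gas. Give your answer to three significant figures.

PV^γ = const ⇒ γ = ln(P₂/P₁) / ln(V₁/V₂).
γ = ln(3.96/151) / ln(9.58/154) = 1.311.

γ ≈ 1.31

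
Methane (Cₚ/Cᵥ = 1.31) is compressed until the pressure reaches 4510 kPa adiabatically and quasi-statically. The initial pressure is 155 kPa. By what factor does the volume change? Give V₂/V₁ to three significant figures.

V₂/V₁ ≈ 0.0763

From PV^γ = const, V₂/V₁ = (P₁/P₂)^(1/γ).
V₂/V₁ = (155/4510)^(0.763) = 0.07631.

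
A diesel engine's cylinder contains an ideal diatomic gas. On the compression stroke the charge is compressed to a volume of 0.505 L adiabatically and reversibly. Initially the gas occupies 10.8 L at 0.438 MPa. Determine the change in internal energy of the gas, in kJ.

ΔU ≈ 28.4 kJ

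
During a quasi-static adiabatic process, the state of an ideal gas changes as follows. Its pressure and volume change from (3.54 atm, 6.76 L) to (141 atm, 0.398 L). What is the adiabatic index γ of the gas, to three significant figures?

γ ≈ 1.30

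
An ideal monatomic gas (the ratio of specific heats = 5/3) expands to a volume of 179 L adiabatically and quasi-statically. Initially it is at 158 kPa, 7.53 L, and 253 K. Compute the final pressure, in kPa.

P₂ ≈ 0.804 kPa

Since PV^γ is constant along a reversible adiabat, P₂ = P₁ (V₁/V₂)^γ.
P₂ = 158 × (7.53/179)^(5/3) = 0.8039 kPa.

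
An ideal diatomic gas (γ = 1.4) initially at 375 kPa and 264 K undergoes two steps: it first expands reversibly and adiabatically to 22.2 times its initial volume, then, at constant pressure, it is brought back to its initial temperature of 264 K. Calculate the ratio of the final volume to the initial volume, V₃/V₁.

V₃/V₁ ≈ 76.7

Adiabatic step: V₂/V₁ = 22.2; T₂ = T₁·(1/22.2)^(0.4) = 76.39 K.
Isobaric step: V₃/V₂ = T₃/T₂ = 264/76.39.
V₃/V₁ = (V₂/V₁)(V₃/V₂) = 22.2 × (264/76.39) = 76.72.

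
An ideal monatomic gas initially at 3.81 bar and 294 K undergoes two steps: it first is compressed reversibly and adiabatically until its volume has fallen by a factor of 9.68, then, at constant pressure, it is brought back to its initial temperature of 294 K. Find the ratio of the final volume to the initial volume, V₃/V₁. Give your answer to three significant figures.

V₃/V₁ ≈ 0.0227

For a monatomic ideal gas γ = 5/3.
Adiabatic step: V₂/V₁ = 0.1033; T₂ = T₁·9.68^(2/3) = 1335 K.
Isobaric step: V₃/V₂ = T₃/T₂ = 294/1335.
V₃/V₁ = (V₂/V₁)(V₃/V₂) = 0.1033 × (294/1335) = 0.02274.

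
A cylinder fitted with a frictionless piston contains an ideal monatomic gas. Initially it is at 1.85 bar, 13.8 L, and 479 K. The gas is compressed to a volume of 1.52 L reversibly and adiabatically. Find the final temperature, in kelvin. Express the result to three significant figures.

T₂ ≈ 2080 K

For a reversible adiabat TV^(γ−1) is constant, so T₂ = T₁ (V₁/V₂)^(γ−1).
γ = 5/3 for a monatomic ideal gas.
T₂ = 479 × (13.8/1.52)^(2/3) = 2085 K.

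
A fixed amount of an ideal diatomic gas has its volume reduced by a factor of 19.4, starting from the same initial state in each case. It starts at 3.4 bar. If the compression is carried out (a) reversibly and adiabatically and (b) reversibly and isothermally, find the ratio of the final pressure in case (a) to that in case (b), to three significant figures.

P_adiabatic / P_isothermal ≈ 3.27

For a diatomic ideal gas γ = 7/5.
Isothermal: P_b = P₁(V₁/V₂) = 3.4×19.4.
Adiabatic: P_a = P₁(V₁/V₂)^γ = 3.4×19.4^(7/5).
P_a/P_b = (V₁/V₂)^(γ−1) = 19.4^(2/5) = 3.274.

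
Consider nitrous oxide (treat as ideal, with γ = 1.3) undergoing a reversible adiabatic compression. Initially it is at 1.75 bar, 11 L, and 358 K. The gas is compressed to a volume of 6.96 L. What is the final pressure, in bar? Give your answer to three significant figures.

P₂ ≈ 3.17 bar

Since PV^γ is constant along a reversible adiabat, P₂ = P₁ (V₁/V₂)^γ.
P₂ = 1.75 × (11/6.96)^(1.3) = 3.173 bar.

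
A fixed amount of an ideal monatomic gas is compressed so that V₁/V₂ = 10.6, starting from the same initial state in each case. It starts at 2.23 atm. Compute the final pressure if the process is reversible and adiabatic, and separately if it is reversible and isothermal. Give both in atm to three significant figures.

adiabatic: 114 atm; isothermal: 23.6 atm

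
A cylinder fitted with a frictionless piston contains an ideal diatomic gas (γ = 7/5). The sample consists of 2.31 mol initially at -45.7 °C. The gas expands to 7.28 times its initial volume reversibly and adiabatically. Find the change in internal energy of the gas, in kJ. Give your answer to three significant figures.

ΔU ≈ -5.98 kJ

For a reversible adiabat TV^(γ−1) is constant, so T₂ = T₁ (V₁/V₂)^(γ−1).
T₁ = -45.7 °C = 227.4 K.
T₂ = 227.4 × (1/7.28)^(2/5) = 102.8 K.
Q = 0, so ΔU = W_on_gas = nCᵥΔT with Cᵥ = R/(γ−1) = 20.79 J/(mol·K).
ΔU = 2.31 × 20.79 × (102.8 − 227.4) = -5984 J.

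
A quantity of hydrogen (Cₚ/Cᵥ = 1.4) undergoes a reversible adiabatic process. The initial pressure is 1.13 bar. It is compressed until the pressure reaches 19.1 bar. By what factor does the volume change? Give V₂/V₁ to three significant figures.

From PV^γ = const, V₂/V₁ = (P₁/P₂)^(1/γ).
V₂/V₁ = (1.13/19.1)^(0.714) = 0.1327.

V₂/V₁ ≈ 0.133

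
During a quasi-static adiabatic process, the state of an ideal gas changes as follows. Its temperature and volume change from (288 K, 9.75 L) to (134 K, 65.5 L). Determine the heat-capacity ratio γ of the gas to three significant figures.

γ ≈ 1.40

TV^(γ−1) = const ⇒ γ − 1 = ln(T₂/T₁) / ln(V₁/V₂).
γ = 1 + ln(134/288) / ln(9.75/65.5) = 1.402.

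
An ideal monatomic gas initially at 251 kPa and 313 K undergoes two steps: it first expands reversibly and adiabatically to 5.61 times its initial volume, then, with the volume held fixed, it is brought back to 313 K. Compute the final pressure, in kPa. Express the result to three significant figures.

P₃ ≈ 44.7 kPa

For a monatomic ideal gas γ = 5/3.
Adiabatic step (PV^γ = const): P₂ = 251×(1/5.61)^(5/3) = 14.17 kPa; T₂ = 313×(1/5.61)^(2/3) = 99.14 K.
Isochoric: P₃ = P₂(T₃/T₂) = 14.17 × (313/99.14) = 44.74 kPa.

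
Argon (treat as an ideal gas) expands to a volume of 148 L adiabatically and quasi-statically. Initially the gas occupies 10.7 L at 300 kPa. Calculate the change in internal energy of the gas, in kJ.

ΔU ≈ -3.98 kJ

γ = 5/3 for a monatomic ideal gas.
P₂ = P₁(V₁/V₂)^γ = 300×(10.7/148)^(5/3) = 3.764 kPa.
For a reversible adiabat, W_by_gas = (P₁V₁ − P₂V₂)/(γ−1).
W_by = (300000×0.0107 − 3764×0.148) / (2/3) = 3979 J.
Q = 0 ⇒ ΔU = −W_by = -3979 J.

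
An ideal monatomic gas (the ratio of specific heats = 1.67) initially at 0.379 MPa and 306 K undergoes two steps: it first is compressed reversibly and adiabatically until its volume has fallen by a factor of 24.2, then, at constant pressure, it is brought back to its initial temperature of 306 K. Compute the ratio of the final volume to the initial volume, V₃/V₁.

V₃/V₁ ≈ 0.00489

Adiabatic step: V₂/V₁ = 0.04132; T₂ = T₁·24.2^(0.67) = 2587 K.
Isobaric step: V₃/V₂ = T₃/T₂ = 306/2587.
V₃/V₁ = (V₂/V₁)(V₃/V₂) = 0.04132 × (306/2587) = 0.004887.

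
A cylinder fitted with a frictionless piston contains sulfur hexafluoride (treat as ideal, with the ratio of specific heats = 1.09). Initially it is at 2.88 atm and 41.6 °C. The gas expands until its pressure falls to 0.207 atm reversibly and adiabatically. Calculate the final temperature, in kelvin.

T₂ ≈ 253 K

Along an adiabat T P^((1−γ)/γ) is constant, so T₂ = T₁ (P₂/P₁)^((γ−1)/γ).
T₁ = 41.6 °C = 314.8 K.
T₂ = 314.8 × (0.207/2.88)^(0.0826) = 253.3 K.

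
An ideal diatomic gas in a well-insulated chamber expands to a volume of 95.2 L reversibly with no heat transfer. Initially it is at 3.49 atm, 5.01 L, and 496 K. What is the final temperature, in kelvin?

For a reversible adiabat TV^(γ−1) is constant, so T₂ = T₁ (V₁/V₂)^(γ−1).
γ = 7/5 for a diatomic ideal gas.
T₂ = 496 × (5.01/95.2)^(2/5) = 152.7 K.

T₂ ≈ 153 K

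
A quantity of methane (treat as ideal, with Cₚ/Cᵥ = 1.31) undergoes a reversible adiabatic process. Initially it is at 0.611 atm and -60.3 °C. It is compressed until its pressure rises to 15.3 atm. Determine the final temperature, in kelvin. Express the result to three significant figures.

T₂ ≈ 456 K

Along an adiabat T P^((1−γ)/γ) is constant, so T₂ = T₁ (P₂/P₁)^((γ−1)/γ).
T₁ = -60.3 °C = 212.8 K.
T₂ = 212.8 × (15.3/0.611)^(0.237) = 456.1 K.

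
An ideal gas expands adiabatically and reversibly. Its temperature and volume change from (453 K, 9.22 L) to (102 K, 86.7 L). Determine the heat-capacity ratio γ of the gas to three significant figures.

γ ≈ 1.67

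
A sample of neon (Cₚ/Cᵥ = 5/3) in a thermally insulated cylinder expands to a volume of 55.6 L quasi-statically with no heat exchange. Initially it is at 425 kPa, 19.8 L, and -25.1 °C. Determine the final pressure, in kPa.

P₂ ≈ 76.0 kPa

Adiabatic: P₁V₁^γ = P₂V₂^γ ⇒ P₂ = P₁ (V₁/V₂)^γ.
P₂ = 425 × (19.8/55.6)^(5/3) = 76.04 kPa.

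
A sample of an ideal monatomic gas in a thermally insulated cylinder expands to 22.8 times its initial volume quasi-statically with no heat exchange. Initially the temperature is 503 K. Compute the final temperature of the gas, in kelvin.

Adiabatic: T₁V₁^(γ−1) = T₂V₂^(γ−1) ⇒ T₂ = T₁ (V₁/V₂)^(γ−1).
For a monatomic ideal gas γ = 5/3, so γ−1 = 2/3.
T₂ = 503 × (1/22.8)^(2/3) = 62.56 K.

T₂ ≈ 62.6 K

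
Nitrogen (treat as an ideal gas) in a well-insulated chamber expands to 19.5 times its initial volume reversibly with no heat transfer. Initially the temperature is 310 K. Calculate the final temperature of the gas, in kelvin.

Adiabatic: T₁V₁^(γ−1) = T₂V₂^(γ−1) ⇒ T₂ = T₁ (V₁/V₂)^(γ−1).
For a diatomic ideal gas γ = 7/5, so γ−1 = 2/5.
T₂ = 310 × (1/19.5)^(2/5) = 94.48 K.

T₂ ≈ 94.5 K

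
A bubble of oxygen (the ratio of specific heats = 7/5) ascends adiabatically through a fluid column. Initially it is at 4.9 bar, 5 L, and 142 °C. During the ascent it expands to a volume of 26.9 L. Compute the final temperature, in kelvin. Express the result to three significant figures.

For a reversible adiabat TV^(γ−1) is constant, so T₂ = T₁ (V₁/V₂)^(γ−1).
T₁ = 142 °C = 415.1 K.
T₂ = 415.1 × (5/26.9)^(2/5) = 211.8 K.

T₂ ≈ 212 K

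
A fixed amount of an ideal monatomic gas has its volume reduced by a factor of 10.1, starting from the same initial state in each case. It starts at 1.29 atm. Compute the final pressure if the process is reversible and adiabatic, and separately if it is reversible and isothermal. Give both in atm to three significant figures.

adiabatic: 60.9 atm; isothermal: 13.0 atm

For a monatomic ideal gas γ = 5/3.
Isothermal: P₂ = P₁(V₁/V₂) = 1.29×10.1 = 13.03 atm.
Adiabatic: P₂ = P₁(V₁/V₂)^γ = 1.29×10.1^(5/3) = 60.88 atm.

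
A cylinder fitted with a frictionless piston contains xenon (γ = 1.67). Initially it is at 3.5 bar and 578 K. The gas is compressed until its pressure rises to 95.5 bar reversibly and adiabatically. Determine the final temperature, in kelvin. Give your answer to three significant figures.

T₂ ≈ 2180 K

Adiabatic: T₂/T₁ = (P₂/P₁)^((γ−1)/γ).
T₂ = 578 × (95.5/3.5)^(0.401) = 2178 K.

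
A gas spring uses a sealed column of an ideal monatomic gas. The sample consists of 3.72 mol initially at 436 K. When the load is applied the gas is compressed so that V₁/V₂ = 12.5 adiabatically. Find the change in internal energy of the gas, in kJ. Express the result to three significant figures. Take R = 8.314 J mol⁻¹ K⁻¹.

Adiabatic: T₁V₁^(γ−1) = T₂V₂^(γ−1) ⇒ T₂ = T₁ (V₁/V₂)^(γ−1).
γ = 5/3 for a monatomic ideal gas, so γ−1 = 2/3.
T₂ = 436 × 12.5^(2/3) = 2348 K.
Q = 0, so ΔU = W_on_gas = nCᵥΔT with Cᵥ = R/(γ−1) = 12.47 J/(mol·K).
ΔU = 3.72 × 12.47 × (2348 − 436) = 88720 J.

ΔU ≈ 88.7 kJ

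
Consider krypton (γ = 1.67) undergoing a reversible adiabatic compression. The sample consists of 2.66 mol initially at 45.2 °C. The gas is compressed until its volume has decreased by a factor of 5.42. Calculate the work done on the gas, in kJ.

Adiabatic: T₁V₁^(γ−1) = T₂V₂^(γ−1) ⇒ T₂ = T₁ (V₁/V₂)^(γ−1).
T₁ = 45.2 °C = 318.3 K.
T₂ = 318.3 × 5.42^(0.67) = 987.8 K.
Q = 0, so ΔU = W_on_gas = nCᵥΔT with Cᵥ = R/(γ−1) = 12.41 J/(mol·K).
ΔU = 2.66 × 12.41 × (987.8 − 318.3) = 22100 J.

W ≈ 22.1 kJ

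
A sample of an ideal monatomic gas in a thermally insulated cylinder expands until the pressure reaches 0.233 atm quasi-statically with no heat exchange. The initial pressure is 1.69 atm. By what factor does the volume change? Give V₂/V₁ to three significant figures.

From PV^γ = const, V₂/V₁ = (P₁/P₂)^(1/γ).
For a monatomic ideal gas γ = 5/3.
V₂/V₁ = (1.69/0.233)^(3/5) = 3.283.

V₂/V₁ ≈ 3.28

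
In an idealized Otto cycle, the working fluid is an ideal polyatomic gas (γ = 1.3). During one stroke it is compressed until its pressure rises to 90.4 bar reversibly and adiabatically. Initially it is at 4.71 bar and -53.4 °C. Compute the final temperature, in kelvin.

T₂ ≈ 435 K

Adiabatic: T₂/T₁ = (P₂/P₁)^((γ−1)/γ).
T₁ = -53.4 °C = 219.7 K.
T₂ = 219.7 × (90.4/4.71)^(0.231) = 434.6 K.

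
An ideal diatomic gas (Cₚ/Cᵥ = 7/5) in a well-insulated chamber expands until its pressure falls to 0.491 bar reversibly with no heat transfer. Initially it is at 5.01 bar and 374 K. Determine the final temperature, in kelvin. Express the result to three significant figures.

T₂ ≈ 193 K

Along an adiabat T P^((1−γ)/γ) is constant, so T₂ = T₁ (P₂/P₁)^((γ−1)/γ).
T₂ = 374 × (0.491/5.01)^(2/7) = 192.6 K.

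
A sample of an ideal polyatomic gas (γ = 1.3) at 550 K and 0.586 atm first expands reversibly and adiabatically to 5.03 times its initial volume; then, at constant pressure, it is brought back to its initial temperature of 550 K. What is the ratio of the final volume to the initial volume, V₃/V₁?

Adiabatic step: V₂/V₁ = 5.03; T₂ = T₁·(1/5.03)^(0.3) = 338.8 K.
Isobaric step: V₃/V₂ = T₃/T₂ = 550/338.8.
V₃/V₁ = (V₂/V₁)(V₃/V₂) = 5.03 × (550/338.8) = 8.167.

V₃/V₁ ≈ 8.17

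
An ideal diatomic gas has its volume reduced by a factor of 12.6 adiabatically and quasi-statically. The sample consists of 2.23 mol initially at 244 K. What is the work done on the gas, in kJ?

W ≈ 19.9 kJ

Adiabatic: T₁V₁^(γ−1) = T₂V₂^(γ−1) ⇒ T₂ = T₁ (V₁/V₂)^(γ−1).
γ = 7/5 for a diatomic ideal gas, so γ−1 = 2/5.
T₂ = 244 × 12.6^(2/5) = 672.3 K.
Q = 0, so ΔU = W_on_gas = nCᵥΔT with Cᵥ = R/(γ−1) = 20.79 J/(mol·K).
ΔU = 2.23 × 20.79 × (672.3 − 244) = 19850 J.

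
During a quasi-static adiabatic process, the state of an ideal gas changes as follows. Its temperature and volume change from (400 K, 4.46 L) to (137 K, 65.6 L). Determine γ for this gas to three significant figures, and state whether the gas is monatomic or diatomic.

γ ≈ 1.40; diatomic

TV^(γ−1) = const ⇒ γ − 1 = ln(T₂/T₁) / ln(V₁/V₂).
γ = 1 + ln(137/400) / ln(4.46/65.6) = 1.399.
γ ≈ 1.40 is close to 7/5, so the gas is diatomic.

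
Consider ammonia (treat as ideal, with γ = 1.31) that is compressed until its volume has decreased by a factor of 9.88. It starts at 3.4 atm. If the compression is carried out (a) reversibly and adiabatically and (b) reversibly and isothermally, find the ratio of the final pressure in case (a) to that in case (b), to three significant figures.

Isothermal: P_b = P₁(V₁/V₂) = 3.4×9.88.
Adiabatic: P_a = P₁(V₁/V₂)^γ = 3.4×9.88^(1.31).
P_a/P_b = (V₁/V₂)^(γ−1) = 9.88^(0.31) = 2.034.

P_adiabatic / P_isothermal ≈ 2.03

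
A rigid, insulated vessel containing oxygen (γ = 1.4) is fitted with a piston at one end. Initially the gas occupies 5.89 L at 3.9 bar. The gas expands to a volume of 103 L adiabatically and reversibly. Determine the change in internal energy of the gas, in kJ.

ΔU ≈ -3.91 kJ

P₂ = P₁(V₁/V₂)^γ = 3.9×(5.89/103)^(1.4) = 0.071 bar.
For a reversible adiabat, W_by_gas = (P₁V₁ − P₂V₂)/(γ−1).
W_by = (390000×0.00589 − 7100×0.103) / (0.4) = 3915 J.
Q = 0 ⇒ ΔU = −W_by = -3915 J.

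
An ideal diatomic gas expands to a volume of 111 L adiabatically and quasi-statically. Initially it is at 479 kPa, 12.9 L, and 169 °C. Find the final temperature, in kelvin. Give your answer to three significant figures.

T₂ ≈ 187 K

Adiabatic: T₁V₁^(γ−1) = T₂V₂^(γ−1) ⇒ T₂ = T₁ (V₁/V₂)^(γ−1).
γ = 7/5 for a diatomic ideal gas.
T₁ = 169 °C = 442.1 K.
T₂ = 442.1 × (12.9/111)^(2/5) = 186.9 K.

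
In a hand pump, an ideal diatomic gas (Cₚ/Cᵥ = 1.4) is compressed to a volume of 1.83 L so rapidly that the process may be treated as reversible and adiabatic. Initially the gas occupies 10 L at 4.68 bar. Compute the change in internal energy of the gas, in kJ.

ΔU ≈ 11.4 kJ

P₂ = P₁(V₁/V₂)^γ = 4.68×(10/1.83)^(1.4) = 50.44 bar.
For a reversible adiabat, W_by_gas = (P₁V₁ − P₂V₂)/(γ−1).
W_by = (468000×0.01 − 5.044×10^6×0.00183) / (0.4) = -11380 J.
Q = 0 ⇒ ΔU = −W_by = 11380 J.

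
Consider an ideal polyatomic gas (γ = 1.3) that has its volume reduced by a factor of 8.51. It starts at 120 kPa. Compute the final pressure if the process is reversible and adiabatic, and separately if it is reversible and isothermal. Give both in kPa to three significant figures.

adiabatic: 1940 kPa; isothermal: 1020 kPa

Isothermal: P₂ = P₁(V₁/V₂) = 120×8.51 = 1021 kPa.
Adiabatic: P₂ = P₁(V₁/V₂)^γ = 120×8.51^(1.3) = 1941 kPa.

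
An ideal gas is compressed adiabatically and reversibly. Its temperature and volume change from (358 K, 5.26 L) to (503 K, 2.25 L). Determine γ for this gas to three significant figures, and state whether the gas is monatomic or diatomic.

TV^(γ−1) = const ⇒ γ − 1 = ln(T₂/T₁) / ln(V₁/V₂).
γ = 1 + ln(503/358) / ln(5.26/2.25) = 1.4.
γ ≈ 1.40 is close to 7/5, so the gas is diatomic.

γ ≈ 1.40; diatomic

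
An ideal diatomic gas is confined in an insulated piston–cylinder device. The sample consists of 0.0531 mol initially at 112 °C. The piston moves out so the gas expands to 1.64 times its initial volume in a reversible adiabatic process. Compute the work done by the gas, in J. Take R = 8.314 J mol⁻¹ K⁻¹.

Adiabatic: T₁V₁^(γ−1) = T₂V₂^(γ−1) ⇒ T₂ = T₁ (V₁/V₂)^(γ−1).
γ = 7/5 for a diatomic ideal gas, so γ−1 = 2/5.
T₁ = 112 °C = 385.1 K.
T₂ = 385.1 × (1/1.64)^(2/5) = 316 K.
Q = 0, so ΔU = W_on_gas = nCᵥΔT with Cᵥ = R/(γ−1) = 20.79 J/(mol·K).
ΔU = 0.0531 × 20.79 × (316 − 385.1) = -76.32 J.
Work done by the gas = −ΔU = 76.32 J.

W ≈ 76.3 J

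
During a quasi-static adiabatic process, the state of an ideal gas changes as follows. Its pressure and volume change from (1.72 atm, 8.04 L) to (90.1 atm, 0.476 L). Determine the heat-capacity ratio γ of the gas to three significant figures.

γ ≈ 1.40

PV^γ = const ⇒ γ = ln(P₂/P₁) / ln(V₁/V₂).
γ = ln(90.1/1.72) / ln(8.04/0.476) = 1.4.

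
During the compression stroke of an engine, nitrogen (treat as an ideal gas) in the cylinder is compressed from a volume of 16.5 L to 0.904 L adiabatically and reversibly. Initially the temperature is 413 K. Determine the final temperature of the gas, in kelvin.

T₂ ≈ 1320 K

Adiabatic: T₁V₁^(γ−1) = T₂V₂^(γ−1) ⇒ T₂ = T₁ (V₁/V₂)^(γ−1).
For a diatomic ideal gas γ = 7/5, so γ−1 = 2/5.
T₂ = 413 × (16.5/0.904)^(2/5) = 1320 K.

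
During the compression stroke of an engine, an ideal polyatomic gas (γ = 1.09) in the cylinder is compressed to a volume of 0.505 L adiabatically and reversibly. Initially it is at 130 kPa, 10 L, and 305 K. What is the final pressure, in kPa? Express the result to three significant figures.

Since PV^γ is constant along a reversible adiabat, P₂ = P₁ (V₁/V₂)^γ.
P₂ = 130 × (10/0.505)^(1.09) = 3368 kPa.

P₂ ≈ 3370 kPa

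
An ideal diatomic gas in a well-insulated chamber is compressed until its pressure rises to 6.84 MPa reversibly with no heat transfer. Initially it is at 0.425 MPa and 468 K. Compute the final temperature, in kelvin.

T₂ ≈ 1040 K

Adiabatic: T₂/T₁ = (P₂/P₁)^((γ−1)/γ).
For a diatomic ideal gas γ = 7/5, so (γ−1)/γ = 2/7.
T₂ = 468 × (6.84/0.425)^(2/7) = 1035 K.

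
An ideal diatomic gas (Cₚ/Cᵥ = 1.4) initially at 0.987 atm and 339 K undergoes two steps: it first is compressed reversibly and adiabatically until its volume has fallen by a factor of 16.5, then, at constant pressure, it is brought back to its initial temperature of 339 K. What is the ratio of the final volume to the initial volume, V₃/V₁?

Adiabatic step: V₂/V₁ = 0.06061; T₂ = T₁·16.5^(0.4) = 1040 K.
Isobaric step: V₃/V₂ = T₃/T₂ = 339/1040.
V₃/V₁ = (V₂/V₁)(V₃/V₂) = 0.06061 × (339/1040) = 0.01975.

V₃/V₁ ≈ 0.0197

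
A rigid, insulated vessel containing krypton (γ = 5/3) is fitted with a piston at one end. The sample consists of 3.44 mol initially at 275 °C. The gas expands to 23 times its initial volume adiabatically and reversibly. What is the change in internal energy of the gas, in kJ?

ΔU ≈ -20.6 kJ

Adiabatic: T₁V₁^(γ−1) = T₂V₂^(γ−1) ⇒ T₂ = T₁ (V₁/V₂)^(γ−1).
T₁ = 275 °C = 548.1 K.
T₂ = 548.1 × (1/23)^(2/3) = 67.78 K.
Q = 0, so ΔU = W_on_gas = nCᵥΔT with Cᵥ = R/(γ−1) = 12.47 J/(mol·K).
ΔU = 3.44 × 12.47 × (67.78 − 548.1) = -20610 J.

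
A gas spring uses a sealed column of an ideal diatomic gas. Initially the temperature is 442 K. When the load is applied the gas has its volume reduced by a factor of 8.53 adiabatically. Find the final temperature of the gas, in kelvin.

For a reversible adiabat TV^(γ−1) is constant, so T₂ = T₁ (V₁/V₂)^(γ−1).
For a diatomic ideal gas γ = 7/5, so γ−1 = 2/5.
T₂ = 442 × 8.53^(2/5) = 1042 K.

T₂ ≈ 1040 K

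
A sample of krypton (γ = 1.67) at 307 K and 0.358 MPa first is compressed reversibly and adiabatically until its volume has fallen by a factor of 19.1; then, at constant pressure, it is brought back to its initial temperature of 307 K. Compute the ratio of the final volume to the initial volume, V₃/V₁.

V₃/V₁ ≈ 0.00726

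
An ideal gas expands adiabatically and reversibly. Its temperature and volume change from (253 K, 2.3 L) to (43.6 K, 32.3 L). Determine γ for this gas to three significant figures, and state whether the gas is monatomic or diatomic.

TV^(γ−1) = const ⇒ γ − 1 = ln(T₂/T₁) / ln(V₁/V₂).
γ = 1 + ln(43.6/253) / ln(2.3/32.3) = 1.665.
γ ≈ 1.67 is close to 5/3, so the gas is monatomic.

γ ≈ 1.67; monatomic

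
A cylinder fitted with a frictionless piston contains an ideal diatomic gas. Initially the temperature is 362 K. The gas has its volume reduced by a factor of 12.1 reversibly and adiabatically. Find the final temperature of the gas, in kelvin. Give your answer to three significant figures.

T₂ ≈ 981 K

Adiabatic: T₁V₁^(γ−1) = T₂V₂^(γ−1) ⇒ T₂ = T₁ (V₁/V₂)^(γ−1).
For a diatomic ideal gas γ = 7/5, so γ−1 = 2/5.
T₂ = 362 × 12.1^(2/5) = 981.3 K.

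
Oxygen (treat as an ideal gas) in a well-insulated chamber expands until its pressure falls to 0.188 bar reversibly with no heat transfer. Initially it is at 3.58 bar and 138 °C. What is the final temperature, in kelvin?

Along an adiabat T P^((1−γ)/γ) is constant, so T₂ = T₁ (P₂/P₁)^((γ−1)/γ).
For a diatomic ideal gas γ = 7/5, so (γ−1)/γ = 2/7.
T₁ = 138 °C = 411.1 K.
T₂ = 411.1 × (0.188/3.58)^(2/7) = 177.2 K.

T₂ ≈ 177 K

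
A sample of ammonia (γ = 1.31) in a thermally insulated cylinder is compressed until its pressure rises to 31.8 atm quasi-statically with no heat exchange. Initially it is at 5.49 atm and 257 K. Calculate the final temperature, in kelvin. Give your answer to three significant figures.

T₂ ≈ 389 K

Along an adiabat T P^((1−γ)/γ) is constant, so T₂ = T₁ (P₂/P₁)^((γ−1)/γ).
T₂ = 257 × (31.8/5.49)^(0.237) = 389.5 K.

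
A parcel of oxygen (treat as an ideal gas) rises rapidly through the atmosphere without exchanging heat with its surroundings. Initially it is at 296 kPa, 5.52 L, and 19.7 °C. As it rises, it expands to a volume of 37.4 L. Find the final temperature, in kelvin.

T₂ ≈ 136 K

Adiabatic: T₁V₁^(γ−1) = T₂V₂^(γ−1) ⇒ T₂ = T₁ (V₁/V₂)^(γ−1).
γ = 7/5 for a diatomic ideal gas.
T₁ = 19.7 °C = 292.8 K.
T₂ = 292.8 × (5.52/37.4)^(2/5) = 136.2 K.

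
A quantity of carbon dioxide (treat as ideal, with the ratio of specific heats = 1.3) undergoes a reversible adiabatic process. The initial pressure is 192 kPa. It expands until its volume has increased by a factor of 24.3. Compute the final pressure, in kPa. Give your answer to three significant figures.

P₂ ≈ 3.03 kPa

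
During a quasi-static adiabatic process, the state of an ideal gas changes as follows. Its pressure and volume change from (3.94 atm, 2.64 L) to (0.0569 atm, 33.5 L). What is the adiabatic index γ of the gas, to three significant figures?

PV^γ = const ⇒ γ = ln(P₂/P₁) / ln(V₁/V₂).
γ = ln(0.0569/3.94) / ln(2.64/33.5) = 1.668.

γ ≈ 1.67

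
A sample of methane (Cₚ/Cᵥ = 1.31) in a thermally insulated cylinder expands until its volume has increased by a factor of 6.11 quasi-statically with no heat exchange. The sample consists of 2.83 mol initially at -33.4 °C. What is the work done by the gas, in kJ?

Adiabatic: T₁V₁^(γ−1) = T₂V₂^(γ−1) ⇒ T₂ = T₁ (V₁/V₂)^(γ−1).
T₁ = -33.4 °C = 239.7 K.
T₂ = 239.7 × (1/6.11)^(0.31) = 136.8 K.
Q = 0, so ΔU = W_on_gas = nCᵥΔT with Cᵥ = R/(γ−1) = 26.82 J/(mol·K).
ΔU = 2.83 × 26.82 × (136.8 − 239.7) = -7814 J.
Work done by the gas = −ΔU = 7814 J.

W ≈ 7.81 kJ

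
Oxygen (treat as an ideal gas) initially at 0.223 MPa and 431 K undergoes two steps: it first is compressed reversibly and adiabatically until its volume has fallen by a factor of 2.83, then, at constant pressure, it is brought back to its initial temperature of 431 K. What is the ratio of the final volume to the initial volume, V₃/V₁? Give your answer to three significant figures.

V₃/V₁ ≈ 0.233

For a diatomic ideal gas γ = 7/5.
Adiabatic step: V₂/V₁ = 0.3534; T₂ = T₁·2.83^(2/5) = 653.4 K.
Isobaric step: V₃/V₂ = T₃/T₂ = 431/653.4.
V₃/V₁ = (V₂/V₁)(V₃/V₂) = 0.3534 × (431/653.4) = 0.2331.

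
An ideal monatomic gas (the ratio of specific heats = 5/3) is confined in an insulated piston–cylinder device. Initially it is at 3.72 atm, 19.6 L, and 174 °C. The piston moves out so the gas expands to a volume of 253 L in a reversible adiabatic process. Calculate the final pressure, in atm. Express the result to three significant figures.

Since PV^γ is constant along a reversible adiabat, P₂ = P₁ (V₁/V₂)^γ.
P₂ = 3.72 × (19.6/253)^(5/3) = 0.05237 atm.

P₂ ≈ 0.0524 atm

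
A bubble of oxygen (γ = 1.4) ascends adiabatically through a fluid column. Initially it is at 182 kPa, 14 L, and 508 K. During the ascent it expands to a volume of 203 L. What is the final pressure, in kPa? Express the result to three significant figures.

P₂ ≈ 4.31 kPa

Adiabatic: P₁V₁^γ = P₂V₂^γ ⇒ P₂ = P₁ (V₁/V₂)^γ.
P₂ = 182 × (14/203)^(1.4) = 4.307 kPa.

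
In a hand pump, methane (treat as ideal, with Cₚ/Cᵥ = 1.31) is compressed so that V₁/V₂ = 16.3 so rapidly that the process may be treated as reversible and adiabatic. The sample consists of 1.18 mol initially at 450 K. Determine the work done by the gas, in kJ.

W ≈ -19.6 kJ

For a reversible adiabat TV^(γ−1) is constant, so T₂ = T₁ (V₁/V₂)^(γ−1).
T₂ = 450 × 16.3^(0.31) = 1069 K.
Q = 0, so ΔU = W_on_gas = nCᵥΔT with Cᵥ = R/(γ−1) = 26.82 J/(mol·K).
ΔU = 1.18 × 26.82 × (1069 − 450) = 19590 J.
Work done by the gas = −ΔU = -19590 J.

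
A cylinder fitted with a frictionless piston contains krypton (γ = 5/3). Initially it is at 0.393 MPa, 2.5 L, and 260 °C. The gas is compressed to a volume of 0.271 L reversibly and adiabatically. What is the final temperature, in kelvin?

T₂ ≈ 2350 K

For a reversible adiabat TV^(γ−1) is constant, so T₂ = T₁ (V₁/V₂)^(γ−1).
T₁ = 260 °C = 533.1 K.
T₂ = 533.1 × (2.5/0.271)^(2/3) = 2345 K.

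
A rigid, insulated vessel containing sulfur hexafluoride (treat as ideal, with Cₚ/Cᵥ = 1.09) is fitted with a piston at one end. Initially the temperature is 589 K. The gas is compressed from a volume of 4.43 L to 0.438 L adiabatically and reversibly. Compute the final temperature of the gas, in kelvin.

T₂ ≈ 725 K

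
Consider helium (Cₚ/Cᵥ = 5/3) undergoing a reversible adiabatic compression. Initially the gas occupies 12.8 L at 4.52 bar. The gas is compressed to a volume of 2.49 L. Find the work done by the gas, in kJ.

P₂ = P₁(V₁/V₂)^γ = 4.52×(12.8/2.49)^(5/3) = 69.21 bar.
For a reversible adiabat, W_by_gas = (P₁V₁ − P₂V₂)/(γ−1).
W_by = (452000×0.0128 − 6.921×10^6×0.00249) / (2/3) = -17170 J.

W ≈ -17.2 kJ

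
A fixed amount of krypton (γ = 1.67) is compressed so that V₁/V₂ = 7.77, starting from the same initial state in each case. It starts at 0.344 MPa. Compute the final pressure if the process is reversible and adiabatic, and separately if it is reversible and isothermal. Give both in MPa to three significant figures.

Isothermal: P₂ = P₁(V₁/V₂) = 0.344×7.77 = 2.673 MPa.
Adiabatic: P₂ = P₁(V₁/V₂)^γ = 0.344×7.77^(1.67) = 10.56 MPa.

adiabatic: 10.6 MPa; isothermal: 2.67 MPa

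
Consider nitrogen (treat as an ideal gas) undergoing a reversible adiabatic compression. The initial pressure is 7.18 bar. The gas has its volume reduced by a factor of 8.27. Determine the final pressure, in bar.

Since PV^γ is constant along a reversible adiabat, P₂ = P₁ (V₁/V₂)^γ.
For a diatomic ideal gas γ = 7/5.
P₂ = 7.18 × 8.27^(7/5) = 138.2 bar.

P₂ ≈ 138 bar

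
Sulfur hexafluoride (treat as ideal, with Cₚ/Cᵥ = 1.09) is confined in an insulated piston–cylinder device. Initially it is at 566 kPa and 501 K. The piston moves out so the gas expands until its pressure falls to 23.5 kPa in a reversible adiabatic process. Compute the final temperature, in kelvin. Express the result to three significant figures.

T₂ ≈ 385 K

Adiabatic: T₂/T₁ = (P₂/P₁)^((γ−1)/γ).
T₂ = 501 × (23.5/566)^(0.0826) = 385.3 K.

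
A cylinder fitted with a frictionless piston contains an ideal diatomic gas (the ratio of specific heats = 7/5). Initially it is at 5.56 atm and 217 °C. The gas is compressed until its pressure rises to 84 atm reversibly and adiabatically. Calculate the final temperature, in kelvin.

T₂ ≈ 1060 K

Adiabatic: T₂/T₁ = (P₂/P₁)^((γ−1)/γ).
T₁ = 217 °C = 490.1 K.
T₂ = 490.1 × (84/5.56)^(2/7) = 1065 K.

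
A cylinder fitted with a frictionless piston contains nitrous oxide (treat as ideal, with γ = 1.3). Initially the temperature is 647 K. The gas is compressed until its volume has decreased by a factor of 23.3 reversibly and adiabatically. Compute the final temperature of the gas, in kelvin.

T₂ ≈ 1660 K

For a reversible adiabat TV^(γ−1) is constant, so T₂ = T₁ (V₁/V₂)^(γ−1).
T₂ = 647 × 23.3^(0.3) = 1664 K.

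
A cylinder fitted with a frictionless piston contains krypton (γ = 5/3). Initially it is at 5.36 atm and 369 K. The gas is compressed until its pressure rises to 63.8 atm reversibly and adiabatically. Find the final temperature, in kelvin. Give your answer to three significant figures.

T₂ ≈ 994 K

Adiabatic: T₂/T₁ = (P₂/P₁)^((γ−1)/γ).
T₂ = 369 × (63.8/5.36)^(2/5) = 993.8 K.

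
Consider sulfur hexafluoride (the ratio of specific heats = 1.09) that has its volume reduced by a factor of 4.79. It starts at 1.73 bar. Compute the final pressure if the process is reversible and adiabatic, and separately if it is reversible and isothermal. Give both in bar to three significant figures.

Isothermal: P₂ = P₁(V₁/V₂) = 1.73×4.79 = 8.287 bar.
Adiabatic: P₂ = P₁(V₁/V₂)^γ = 1.73×4.79^(1.09) = 9.541 bar.

adiabatic: 9.54 bar; isothermal: 8.29 bar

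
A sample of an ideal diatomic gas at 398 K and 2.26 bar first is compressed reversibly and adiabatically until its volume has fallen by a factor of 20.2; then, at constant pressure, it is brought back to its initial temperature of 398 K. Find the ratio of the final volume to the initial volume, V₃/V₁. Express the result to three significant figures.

For a diatomic ideal gas γ = 7/5.
Adiabatic step: V₂/V₁ = 0.0495; T₂ = T₁·20.2^(2/5) = 1324 K.
Isobaric step: V₃/V₂ = T₃/T₂ = 398/1324.
V₃/V₁ = (V₂/V₁)(V₃/V₂) = 0.0495 × (398/1324) = 0.01488.

V₃/V₁ ≈ 0.0149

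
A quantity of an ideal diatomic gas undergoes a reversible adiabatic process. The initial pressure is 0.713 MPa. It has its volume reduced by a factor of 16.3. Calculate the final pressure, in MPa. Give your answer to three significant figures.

P₂ ≈ 35.5 MPa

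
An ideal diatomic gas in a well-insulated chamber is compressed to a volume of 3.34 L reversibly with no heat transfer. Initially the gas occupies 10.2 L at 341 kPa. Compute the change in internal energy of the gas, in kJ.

ΔU ≈ 4.90 kJ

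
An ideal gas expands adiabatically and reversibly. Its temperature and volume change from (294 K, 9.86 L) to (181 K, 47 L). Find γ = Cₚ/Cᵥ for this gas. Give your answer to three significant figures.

γ ≈ 1.31

TV^(γ−1) = const ⇒ γ − 1 = ln(T₂/T₁) / ln(V₁/V₂).
γ = 1 + ln(181/294) / ln(9.86/47) = 1.311.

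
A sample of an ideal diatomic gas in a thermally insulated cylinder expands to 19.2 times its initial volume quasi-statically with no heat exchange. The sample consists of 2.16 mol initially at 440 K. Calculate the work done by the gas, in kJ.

Adiabatic: T₁V₁^(γ−1) = T₂V₂^(γ−1) ⇒ T₂ = T₁ (V₁/V₂)^(γ−1).
γ = 7/5 for a diatomic ideal gas, so γ−1 = 2/5.
T₂ = 440 × (1/19.2)^(2/5) = 134.9 K.
Q = 0, so ΔU = W_on_gas = nCᵥΔT with Cᵥ = R/(γ−1) = 20.79 J/(mol·K).
ΔU = 2.16 × 20.79 × (134.9 − 440) = -13700 J.
Work done by the gas = −ΔU = 13700 J.

W ≈ 13.7 kJ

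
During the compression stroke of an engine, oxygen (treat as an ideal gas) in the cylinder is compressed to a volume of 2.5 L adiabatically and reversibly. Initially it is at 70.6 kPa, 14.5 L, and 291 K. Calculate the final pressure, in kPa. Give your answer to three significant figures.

P₂ ≈ 827 kPa

Adiabatic: P₁V₁^γ = P₂V₂^γ ⇒ P₂ = P₁ (V₁/V₂)^γ.
γ = 7/5 for a diatomic ideal gas.
P₂ = 70.6 × (14.5/2.5)^(7/5) = 827.2 kPa.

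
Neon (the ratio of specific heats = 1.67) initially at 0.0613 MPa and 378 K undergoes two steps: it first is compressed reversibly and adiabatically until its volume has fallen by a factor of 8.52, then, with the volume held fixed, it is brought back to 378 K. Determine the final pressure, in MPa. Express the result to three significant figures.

Adiabatic step (PV^γ = const): P₂ = 0.0613×8.52^(1.67) = 2.194 MPa; T₂ = 378×8.52^(0.67) = 1588 K.
Isochoric: P₃ = P₂(T₃/T₂) = 2.194 × (378/1588) = 0.5223 MPa.

P₃ ≈ 0.522 MPa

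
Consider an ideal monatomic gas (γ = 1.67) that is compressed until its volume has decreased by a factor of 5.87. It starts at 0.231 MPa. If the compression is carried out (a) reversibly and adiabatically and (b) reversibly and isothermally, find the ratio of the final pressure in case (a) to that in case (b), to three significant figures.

Isothermal: P_b = P₁(V₁/V₂) = 0.231×5.87.
Adiabatic: P_a = P₁(V₁/V₂)^γ = 0.231×5.87^(1.67).
P_a/P_b = (V₁/V₂)^(γ−1) = 5.87^(0.67) = 3.273.

P_adiabatic / P_isothermal ≈ 3.27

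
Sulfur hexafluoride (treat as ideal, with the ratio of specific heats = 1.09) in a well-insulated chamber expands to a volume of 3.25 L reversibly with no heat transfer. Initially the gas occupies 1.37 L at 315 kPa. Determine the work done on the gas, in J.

P₂ = P₁(V₁/V₂)^γ = 315×(1.37/3.25)^(1.09) = 122.9 kPa.
For a reversible adiabat, W_by_gas = (P₁V₁ − P₂V₂)/(γ−1).
W_by = (315000×0.00137 − 122900×0.00325) / (0.09) = 358.7 J.
W_on_gas = −W_by = -358.7 J.

W ≈ -359 J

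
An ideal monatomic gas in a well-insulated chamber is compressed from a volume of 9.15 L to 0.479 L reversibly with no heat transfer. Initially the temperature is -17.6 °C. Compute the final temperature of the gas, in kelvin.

Adiabatic: T₁V₁^(γ−1) = T₂V₂^(γ−1) ⇒ T₂ = T₁ (V₁/V₂)^(γ−1).
For a monatomic ideal gas γ = 5/3, so γ−1 = 2/3.
T₁ = -17.6 °C = 255.5 K.
T₂ = 255.5 × (9.15/0.479)^(2/3) = 1826 K.

T₂ ≈ 1830 K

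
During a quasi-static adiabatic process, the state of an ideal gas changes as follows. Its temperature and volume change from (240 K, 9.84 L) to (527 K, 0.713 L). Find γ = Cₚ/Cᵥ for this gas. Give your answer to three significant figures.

TV^(γ−1) = const ⇒ γ − 1 = ln(T₂/T₁) / ln(V₁/V₂).
γ = 1 + ln(527/240) / ln(9.84/0.713) = 1.3.

γ ≈ 1.30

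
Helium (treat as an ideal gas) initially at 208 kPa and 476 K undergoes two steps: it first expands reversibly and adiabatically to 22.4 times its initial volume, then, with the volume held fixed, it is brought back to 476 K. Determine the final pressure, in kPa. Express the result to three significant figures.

For a monatomic ideal gas γ = 5/3.
Adiabatic step (PV^γ = const): P₂ = 208×(1/22.4)^(5/3) = 1.169 kPa; T₂ = 476×(1/22.4)^(2/3) = 59.9 K.
Isochoric: P₃ = P₂(T₃/T₂) = 1.169 × (476/59.9) = 9.286 kPa.

P₃ ≈ 9.29 kPa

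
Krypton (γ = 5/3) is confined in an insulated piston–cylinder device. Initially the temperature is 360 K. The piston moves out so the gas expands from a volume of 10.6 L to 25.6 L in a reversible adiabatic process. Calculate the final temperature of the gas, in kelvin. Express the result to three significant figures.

T₂ ≈ 200 K

For a reversible adiabat TV^(γ−1) is constant, so T₂ = T₁ (V₁/V₂)^(γ−1).
T₂ = 360 × (10.6/25.6)^(2/3) = 200 K.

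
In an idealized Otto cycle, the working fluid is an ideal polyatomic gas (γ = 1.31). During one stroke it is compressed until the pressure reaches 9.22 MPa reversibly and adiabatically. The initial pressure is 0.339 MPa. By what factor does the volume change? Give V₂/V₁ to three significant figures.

From PV^γ = const, V₂/V₁ = (P₁/P₂)^(1/γ).
V₂/V₁ = (0.339/9.22)^(0.763) = 0.08034.

V₂/V₁ ≈ 0.0803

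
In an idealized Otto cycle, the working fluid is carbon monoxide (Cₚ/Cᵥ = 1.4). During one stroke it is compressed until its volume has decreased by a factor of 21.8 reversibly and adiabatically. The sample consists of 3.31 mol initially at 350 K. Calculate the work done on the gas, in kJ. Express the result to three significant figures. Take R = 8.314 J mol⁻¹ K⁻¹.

W ≈ 58.5 kJ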